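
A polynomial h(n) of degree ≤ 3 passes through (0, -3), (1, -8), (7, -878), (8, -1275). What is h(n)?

Write h(n) = an^3 + bn^2 + cn + d. Substituting each data point gives a linear system:
  d = -3
  a + b + c + d = -8
  343a + 49b + 7c + d = -878
  512a + 64b + 8c + d = -1275
Solving the system yields a = -2, b = -4, c = 1, d = -3.
So h(n) = -2n³ - 4n² + n - 3.
Check: h(1) = -8. ✓

h(n) = -2n^3 - 4n^2 + n - 3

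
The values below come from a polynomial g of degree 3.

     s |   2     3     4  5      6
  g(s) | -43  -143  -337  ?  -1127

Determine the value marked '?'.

The 4 known points determine the degree-3 polynomial uniquely.
Write g(s) = as^3 + bs^2 + cs + d. Substituting each data point gives a linear system:
  8a + 4b + 2c + d = -43
  27a + 9b + 3c + d = -143
  64a + 16b + 4c + d = -337
  216a + 36b + 6c + d = -1127
Solving the system yields a = -5, b = -2, c = 5, d = -5.
So g(s) = -5s^3 - 2s^2 + 5s - 5.
Then g(5) = -655.

-655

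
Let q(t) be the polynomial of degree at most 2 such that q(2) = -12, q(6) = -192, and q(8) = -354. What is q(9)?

-453

Write q(t) = at^2 + bt + c. Substituting each data point gives a linear system:
  4a + 2b + c = -12
  36a + 6b + c = -192
  64a + 8b + c = -354
Solving the system yields a = -6, b = 3, c = 6.
So q(t) = -6t² + 3t + 6.
Then q(9) = -453.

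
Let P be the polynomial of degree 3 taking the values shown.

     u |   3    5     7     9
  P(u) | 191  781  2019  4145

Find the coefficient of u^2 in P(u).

6

Write P(u) = au^3 + bu^2 + cu + d. Substituting each data point gives a linear system:
  27a + 9b + 3c + d = 191
  125a + 25b + 5c + d = 781
  343a + 49b + 7c + d = 2019
  729a + 81b + 9c + d = 4145
Solving the system yields a = 5, b = 6, c = 2, d = -4.
So P(u) = 5u^3 + 6u^2 + 2u - 4.
The coefficient of u^2 is 6.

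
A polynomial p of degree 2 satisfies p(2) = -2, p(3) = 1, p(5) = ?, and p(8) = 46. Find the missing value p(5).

13

The 3 known points determine the degree-2 polynomial uniquely.
Write p(n) = an^2 + bn + c. Substituting each data point gives a linear system:
  4a + 2b + c = -2
  9a + 3b + c = 1
  64a + 8b + c = 46
Solving the system yields a = 1, b = -2, c = -2.
So p(n) = n^2 - 2n - 2.
Then p(5) = 13.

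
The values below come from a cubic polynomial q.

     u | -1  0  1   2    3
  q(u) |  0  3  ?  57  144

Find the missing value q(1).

16

On equispaced nodes a degree-3 polynomial has vanishing fourth forward difference, so
  q(-1) - 4·q(0) + 6·q(1) - 4·q(2) + q(3) = 0.
Substituting the known values and solving for q(1):
  6·q(1) = 96
  q(1) = 16.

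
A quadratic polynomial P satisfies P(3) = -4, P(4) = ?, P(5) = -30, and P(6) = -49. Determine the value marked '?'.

On equispaced nodes a degree-2 polynomial has vanishing third forward difference, so
  - P(3) + 3·P(4) - 3·P(5) + P(6) = 0.
Substituting the known values and solving for P(4):
  3·P(4) = -45
  P(4) = -15.

-15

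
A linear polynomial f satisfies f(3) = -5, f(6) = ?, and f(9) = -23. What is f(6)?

-14

The 2 known points determine the degree-1 polynomial uniquely.
Write f(s) = as + b. Substituting each data point gives a linear system:
  3a + b = -5
  9a + b = -23
Solving the system yields a = -3, b = 4.
So f(s) = -3s + 4.
Then f(6) = -14.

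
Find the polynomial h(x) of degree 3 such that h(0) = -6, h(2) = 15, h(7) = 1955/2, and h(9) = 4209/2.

Using the Lagrange interpolation formula with nodes 0, 2, 7, 9:
  L_0(x) = (x - 2)(x - 7)(x - 9) / -126
  L_1(x) = x(x - 7)(x - 9) / 70
  L_2(x) = x(x - 2)(x - 9) / -70
  L_3(x) = x(x - 2)(x - 7) / 126
Then h(x) = -6·L_0(x) + 15·L_1(x) + 1955/2·L_2(x) + 4209/2·L_3(x).
Expanding and collecting terms gives h(x) = 3x³ - x² + (1/2)x - 6.
Check: h(0) = -6. ✓

h(x) = 3x^3 - x^2 + (1/2)x - 6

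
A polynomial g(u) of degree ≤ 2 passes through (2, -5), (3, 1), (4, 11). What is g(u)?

g(u) = 2u^2 - 4u - 5

Using the Lagrange interpolation formula with nodes 2, 3, 4:
  L_0(u) = (u - 3)(u - 4) / 2
  L_1(u) = (u - 2)(u - 4) / -1
  L_2(u) = (u - 2)(u - 3) / 2
Then g(u) = -5·L_0(u) + 1·L_1(u) + 11·L_2(u).
Expanding and collecting terms gives g(u) = 2u^2 - 4u - 5.
Check: g(3) = 1. ✓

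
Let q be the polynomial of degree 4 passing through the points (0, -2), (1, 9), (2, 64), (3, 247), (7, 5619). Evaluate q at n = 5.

Write q(n) = an^4 + bn^3 + cn^2 + dn + e. Substituting each data point gives a linear system:
  e = -2
  a + b + c + d + e = 9
  16a + 8b + 4c + 2d + e = 64
  81a + 27b + 9c + 3d + e = 247
  2401a + 343b + 49c + 7d + e = 5619
Solving the system yields a = 2, b = 2, c = 2, d = 5, e = -2.
So q(n) = 2n⁴ + 2n³ + 2n² + 5n - 2.
Then q(5) = 1573.

1573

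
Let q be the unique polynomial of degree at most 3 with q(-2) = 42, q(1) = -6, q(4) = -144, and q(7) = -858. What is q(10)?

-2634

Write q(s) = as^3 + bs^2 + cs + d. Substituting each data point gives a linear system:
  -8a + 4b - 2c + d = 42
  a + b + c + d = -6
  64a + 16b + 4c + d = -144
  343a + 49b + 7c + d = -858
Solving the system yields a = -3, b = 4, c = -3, d = -4.
So q(s) = -3s³ + 4s² - 3s - 4.
Then q(10) = -2634.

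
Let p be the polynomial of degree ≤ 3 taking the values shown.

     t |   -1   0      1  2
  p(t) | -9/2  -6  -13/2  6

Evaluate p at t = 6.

426

Write p(t) = at^3 + bt^2 + ct + d. Substituting each data point gives a linear system:
  -a + b - c + d = -9/2
  d = -6
  a + b + c + d = -13/2
  8a + 4b + 2c + d = 6
Solving the system yields a = 2, b = 1/2, c = -3, d = -6.
So p(t) = 2t^3 + (1/2)t^2 - 3t - 6.
Then p(6) = 426.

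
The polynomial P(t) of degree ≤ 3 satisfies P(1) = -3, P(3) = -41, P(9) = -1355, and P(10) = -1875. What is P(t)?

P(t) = -2t^3 + t^2 + 3t - 5

Using the Lagrange interpolation formula with nodes 1, 3, 9, 10:
  L_0(t) = (t - 3)(t - 9)(t - 10) / -144
  L_1(t) = (t - 1)(t - 9)(t - 10) / 84
  L_2(t) = (t - 1)(t - 3)(t - 10) / -48
  L_3(t) = (t - 1)(t - 3)(t - 9) / 63
Then P(t) = -3·L_0(t) - 41·L_1(t) - 1355·L_2(t) - 1875·L_3(t).
Expanding and collecting terms gives P(t) = -2t^3 + t^2 + 3t - 5.
Check: P(9) = -1355. ✓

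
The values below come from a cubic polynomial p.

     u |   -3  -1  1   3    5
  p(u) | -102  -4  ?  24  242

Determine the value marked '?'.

The 4 known points determine the degree-3 polynomial uniquely.
Write p(u) = au^3 + bu^2 + cu + d. Substituting each data point gives a linear system:
  -27a + 9b - 3c + d = -102
  -a + b - c + d = -4
  27a + 9b + 3c + d = 24
  125a + 25b + 5c + d = 242
Solving the system yields a = 3, b = -4, c = -6, d = -3.
So p(u) = 3u^3 - 4u^2 - 6u - 3.
Then p(1) = -10.

-10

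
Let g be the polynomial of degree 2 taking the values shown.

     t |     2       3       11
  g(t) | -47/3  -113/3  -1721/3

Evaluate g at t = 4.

-209/3

Using the Lagrange interpolation formula with nodes 2, 3, 11:
  L_0(t) = (t - 3)(t - 11) / 9
  L_1(t) = (t - 2)(t - 11) / -8
  L_2(t) = (t - 2)(t - 3) / 72
Then g(t) = -47/3·L_0(t) - 113/3·L_1(t) - 1721/3·L_2(t).
Expanding and collecting terms gives g(t) = -5t² + 3t - 5/3.
Evaluating at t = 4: g(4) = -209/3.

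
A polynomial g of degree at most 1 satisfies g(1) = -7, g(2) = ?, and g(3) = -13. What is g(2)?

The 2 known points determine the degree-1 polynomial uniquely.
Write g(s) = as + b. Substituting each data point gives a linear system:
  a + b = -7
  3a + b = -13
Solving the system yields a = -3, b = -4.
So g(s) = -3s - 4.
Then g(2) = -10.

-10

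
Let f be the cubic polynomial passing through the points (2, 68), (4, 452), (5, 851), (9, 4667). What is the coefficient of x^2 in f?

Write f(x) = ax^3 + bx^2 + cx + d. Substituting each data point gives a linear system:
  8a + 4b + 2c + d = 68
  64a + 16b + 4c + d = 452
  125a + 25b + 5c + d = 851
  729a + 81b + 9c + d = 4667
Solving the system yields a = 6, b = 3, c = 6, d = -4.
So f(x) = 6x^3 + 3x^2 + 6x - 4.
The coefficient of x^2 is 3.

3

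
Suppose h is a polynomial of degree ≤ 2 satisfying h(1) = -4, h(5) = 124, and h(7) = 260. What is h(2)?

Using the Lagrange interpolation formula with nodes 1, 5, 7:
  L_0(u) = (u - 5)(u - 7) / 24
  L_1(u) = (u - 1)(u - 7) / -8
  L_2(u) = (u - 1)(u - 5) / 12
Then h(u) = -4·L_0(u) + 124·L_1(u) + 260·L_2(u).
Expanding and collecting terms gives h(u) = 6u^2 - 4u - 6.
Evaluating at u = 2: h(2) = 10.

10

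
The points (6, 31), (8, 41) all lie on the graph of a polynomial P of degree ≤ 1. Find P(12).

61

Write P(t) = at + b. Substituting each data point gives a linear system:
  6a + b = 31
  8a + b = 41
Solving the system yields a = 5, b = 1.
So P(t) = 5t + 1.
Then P(12) = 61.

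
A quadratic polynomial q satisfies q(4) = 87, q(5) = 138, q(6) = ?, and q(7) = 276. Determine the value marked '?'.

201

The 3 known points determine the degree-2 polynomial uniquely.
Write q(x) = ax^2 + bx + c. Substituting each data point gives a linear system:
  16a + 4b + c = 87
  25a + 5b + c = 138
  49a + 7b + c = 276
Solving the system yields a = 6, b = -3, c = 3.
So q(x) = 6x² - 3x + 3.
Then q(6) = 201.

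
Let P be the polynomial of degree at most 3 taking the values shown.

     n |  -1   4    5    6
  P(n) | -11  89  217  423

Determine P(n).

Write P(n) = an^3 + bn^2 + cn + d. Substituting each data point gives a linear system:
  -a + b - c + d = -11
  64a + 16b + 4c + d = 89
  125a + 25b + 5c + d = 217
  216a + 36b + 6c + d = 423
Solving the system yields a = 3, b = -6, c = -1, d = -3.
So P(n) = 3n^3 - 6n^2 - n - 3.
Check: P(6) = 423. ✓

P(n) = 3n^3 - 6n^2 - n - 3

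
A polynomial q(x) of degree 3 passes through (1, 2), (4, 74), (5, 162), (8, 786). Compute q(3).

Using the Lagrange interpolation formula with nodes 1, 4, 5, 8:
  L_0(x) = (x - 4)(x - 5)(x - 8) / -84
  L_1(x) = (x - 1)(x - 5)(x - 8) / 12
  L_2(x) = (x - 1)(x - 4)(x - 8) / -12
  L_3(x) = (x - 1)(x - 4)(x - 5) / 84
Then q(x) = 2·L_0(x) + 74·L_1(x) + 162·L_2(x) + 786·L_3(x).
Expanding and collecting terms gives q(x) = 2x³ - 4x² + 2x + 2.
Evaluating at x = 3: q(3) = 26.

26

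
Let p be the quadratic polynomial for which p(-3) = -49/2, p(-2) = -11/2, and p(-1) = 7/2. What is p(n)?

Write p(n) = an^2 + bn + c. Substituting each data point gives a linear system:
  9a - 3b + c = -49/2
  4a - 2b + c = -11/2
  a - b + c = 7/2
Solving the system yields a = -5, b = -6, c = 5/2.
So p(n) = -5n^2 - 6n + 5/2.
Check: p(-3) = -49/2. ✓

p(n) = -5n^2 - 6n + 5/2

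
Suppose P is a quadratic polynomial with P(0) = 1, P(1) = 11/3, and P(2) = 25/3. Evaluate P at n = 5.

103/3

Using the Lagrange interpolation formula with nodes 0, 1, 2:
  L_0(n) = (n - 1)(n - 2) / 2
  L_1(n) = n(n - 2) / -1
  L_2(n) = n(n - 1) / 2
Then P(n) = 1·L_0(n) + 11/3·L_1(n) + 25/3·L_2(n).
Expanding and collecting terms gives P(n) = n² + (5/3)n + 1.
Evaluating at n = 5: P(5) = 103/3.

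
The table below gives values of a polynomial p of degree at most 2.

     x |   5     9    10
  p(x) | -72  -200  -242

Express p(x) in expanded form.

p(x) = -2x^2 - 4x - 2

Using the Lagrange interpolation formula with nodes 5, 9, 10:
  L_0(x) = (x - 9)(x - 10) / 20
  L_1(x) = (x - 5)(x - 10) / -4
  L_2(x) = (x - 5)(x - 9) / 5
Then p(x) = -72·L_0(x) - 200·L_1(x) - 242·L_2(x).
Expanding and collecting terms gives p(x) = -2x^2 - 4x - 2.
Check: p(9) = -200. ✓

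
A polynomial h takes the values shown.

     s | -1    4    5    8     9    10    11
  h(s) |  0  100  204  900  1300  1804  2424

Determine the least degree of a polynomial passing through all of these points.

3

Divided differences on the nodes -1, 4, 5, 8, 9, 10, 11:
  order 0: 0  100  204  900  1300  1804  2424
  order 1: 20  104  232  400  504  620
  order 2: 14  32  42  52  58
  order 3: 2  2  2  2
  order 4: 0  0  0
  order 5: 0  0
  order 6: 0
The order-3 divided differences are all 2 (nonzero) and every higher order vanishes, so the data lies on a polynomial of degree exactly 3.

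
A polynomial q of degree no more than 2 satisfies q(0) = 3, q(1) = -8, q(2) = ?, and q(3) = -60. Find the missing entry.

On equispaced nodes a degree-2 polynomial has vanishing third forward difference, so
  - q(0) + 3·q(1) - 3·q(2) + q(3) = 0.
Substituting the known values and solving for q(2):
  -3·q(2) = 87
  q(2) = -29.

-29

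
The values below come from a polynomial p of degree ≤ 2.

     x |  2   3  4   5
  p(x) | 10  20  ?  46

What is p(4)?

The 3 known points determine the degree-2 polynomial uniquely.
Write p(x) = ax^2 + bx + c. Substituting each data point gives a linear system:
  4a + 2b + c = 10
  9a + 3b + c = 20
  25a + 5b + c = 46
Solving the system yields a = 1, b = 5, c = -4.
So p(x) = x² + 5x - 4.
Then p(4) = 32.

32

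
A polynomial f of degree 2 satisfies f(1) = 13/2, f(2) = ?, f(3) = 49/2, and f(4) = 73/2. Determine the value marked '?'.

The 3 known points determine the degree-2 polynomial uniquely.
Write f(n) = an^2 + bn + c. Substituting each data point gives a linear system:
  a + b + c = 13/2
  9a + 3b + c = 49/2
  16a + 4b + c = 73/2
Solving the system yields a = 1, b = 5, c = 1/2.
So f(n) = n^2 + 5n + 1/2.
Then f(2) = 29/2.

29/2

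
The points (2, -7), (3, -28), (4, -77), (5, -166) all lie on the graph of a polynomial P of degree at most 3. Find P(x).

Using the Lagrange interpolation formula with nodes 2, 3, 4, 5:
  L_0(x) = (x - 3)(x - 4)(x - 5) / -6
  L_1(x) = (x - 2)(x - 4)(x - 5) / 2
  L_2(x) = (x - 2)(x - 3)(x - 5) / -2
  L_3(x) = (x - 2)(x - 3)(x - 4) / 6
Then P(x) = -7·L_0(x) - 28·L_1(x) - 77·L_2(x) - 166·L_3(x).
Expanding and collecting terms gives P(x) = -2x^3 + 4x^2 - 3x - 1.
Check: P(3) = -28. ✓

P(x) = -2x^3 + 4x^2 - 3x - 1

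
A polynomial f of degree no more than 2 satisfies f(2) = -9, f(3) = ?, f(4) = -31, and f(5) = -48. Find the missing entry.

On equispaced nodes a degree-2 polynomial has vanishing third forward difference, so
  - f(2) + 3·f(3) - 3·f(4) + f(5) = 0.
Substituting the known values and solving for f(3):
  3·f(3) = -54
  f(3) = -18.

-18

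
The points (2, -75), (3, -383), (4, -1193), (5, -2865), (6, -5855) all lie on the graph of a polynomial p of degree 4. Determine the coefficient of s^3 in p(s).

Write p(s) = as^4 + bs^3 + cs^2 + ds + e. Substituting each data point gives a linear system:
  16a + 8b + 4c + 2d + e = -75
  81a + 27b + 9c + 3d + e = -383
  256a + 64b + 16c + 4d + e = -1193
  625a + 125b + 25c + 5d + e = -2865
  1296a + 216b + 36c + 6d + e = -5855
Solving the system yields a = -4, b = -4, c = 5, d = 3, e = -5.
So p(s) = -4s⁴ - 4s³ + 5s² + 3s - 5.
The coefficient of s^3 is -4.

-4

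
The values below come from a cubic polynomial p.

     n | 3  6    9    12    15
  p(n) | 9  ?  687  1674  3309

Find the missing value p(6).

On equispaced nodes a degree-3 polynomial has vanishing fourth forward difference, so
  p(3) - 4·p(6) + 6·p(9) - 4·p(12) + p(15) = 0.
Substituting the known values and solving for p(6):
  -4·p(6) = -744
  p(6) = 186.

186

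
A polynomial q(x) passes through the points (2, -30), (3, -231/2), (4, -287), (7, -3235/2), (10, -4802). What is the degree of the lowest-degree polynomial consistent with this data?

3

Divided differences on the nodes 2, 3, 4, 7, 10:
  order 0: -30  -231/2  -287  -3235/2  -4802
  order 1: -171/2  -343/2  -887/2  -2123/2
  order 2: -43  -68  -103
  order 3: -5  -5
  order 4: 0
The order-3 divided differences are all -5 (nonzero) and every higher order vanishes, so the data lies on a polynomial of degree exactly 3.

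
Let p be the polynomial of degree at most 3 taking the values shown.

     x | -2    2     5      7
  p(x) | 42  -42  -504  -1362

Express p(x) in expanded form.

Using the Lagrange interpolation formula with nodes -2, 2, 5, 7:
  L_0(x) = (x - 2)(x - 5)(x - 7) / -252
  L_1(x) = (x + 2)(x - 5)(x - 7) / 60
  L_2(x) = (x + 2)(x - 2)(x - 7) / -42
  L_3(x) = (x + 2)(x - 2)(x - 5) / 90
Then p(x) = 42·L_0(x) - 42·L_1(x) - 504·L_2(x) - 1362·L_3(x).
Expanding and collecting terms gives p(x) = -4x^3 + x^2 - 5x - 4.
Check: p(5) = -504. ✓

p(x) = -4x^3 + x^2 - 5x - 4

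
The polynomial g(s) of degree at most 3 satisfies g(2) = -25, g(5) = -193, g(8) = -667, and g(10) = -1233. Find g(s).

Write g(s) = as^3 + bs^2 + cs + d. Substituting each data point gives a linear system:
  8a + 4b + 2c + d = -25
  125a + 25b + 5c + d = -193
  512a + 64b + 8c + d = -667
  1000a + 100b + 10c + d = -1233
Solving the system yields a = -1, b = -2, c = -3, d = -3.
So g(s) = -s^3 - 2s^2 - 3s - 3.
Check: g(2) = -25. ✓

g(s) = -s^3 - 2s^2 - 3s - 3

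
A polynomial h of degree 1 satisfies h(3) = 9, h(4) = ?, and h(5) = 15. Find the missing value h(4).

The 2 known points determine the degree-1 polynomial uniquely.
Write h(n) = an + b. Substituting each data point gives a linear system:
  3a + b = 9
  5a + b = 15
Solving the system yields a = 3, b = 0.
So h(n) = 3n.
Then h(4) = 12.

12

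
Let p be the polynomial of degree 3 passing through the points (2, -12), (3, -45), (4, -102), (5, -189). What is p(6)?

-312

Forward differences of the values at x = 2, 3, 4, 5:
  p  : -12  -45  -102  -189
  Δ  : -33  -57  -87
  Δ^2: -24  -30
  Δ^3: -6
The third differences are constant, confirming degree 3.
Interpolating (Newton forward form) and evaluating at x = 6 gives p(6) = -312.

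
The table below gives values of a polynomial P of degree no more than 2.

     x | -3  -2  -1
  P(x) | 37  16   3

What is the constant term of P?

Write P(x) = ax^2 + bx + c. Substituting each data point gives a linear system:
  9a - 3b + c = 37
  4a - 2b + c = 16
  a - b + c = 3
Solving the system yields a = 4, b = -1, c = -2.
So P(x) = 4x^2 - x - 2.
The constant term is -2.

-2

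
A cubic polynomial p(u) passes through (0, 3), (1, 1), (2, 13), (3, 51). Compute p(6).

441

Using the Lagrange interpolation formula with nodes 0, 1, 2, 3:
  L_0(u) = (u - 1)(u - 2)(u - 3) / -6
  L_1(u) = u(u - 2)(u - 3) / 2
  L_2(u) = u(u - 1)(u - 3) / -2
  L_3(u) = u(u - 1)(u - 2) / 6
Then p(u) = 3·L_0(u) + 1·L_1(u) + 13·L_2(u) + 51·L_3(u).
Expanding and collecting terms gives p(u) = 2u^3 + u^2 - 5u + 3.
Evaluating at u = 6: p(6) = 441.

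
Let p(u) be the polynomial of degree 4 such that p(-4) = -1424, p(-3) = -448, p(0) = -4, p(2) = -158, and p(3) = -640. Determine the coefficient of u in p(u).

-5

Write p(u) = au^4 + bu^3 + cu^2 + du + e. Substituting each data point gives a linear system:
  256a - 64b + 16c - 4d + e = -1424
  81a - 27b + 9c - 3d + e = -448
  e = -4
  16a + 8b + 4c + 2d + e = -158
  81a + 27b + 9c + 3d + e = -640
Solving the system yields a = -6, b = -3, c = -6, d = -5, e = -4.
So p(u) = -6u^4 - 3u^3 - 6u^2 - 5u - 4.
The coefficient of u is -5.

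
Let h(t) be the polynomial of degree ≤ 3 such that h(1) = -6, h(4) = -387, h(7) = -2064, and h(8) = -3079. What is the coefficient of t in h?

-1

Write h(t) = at^3 + bt^2 + ct + d. Substituting each data point gives a linear system:
  a + b + c + d = -6
  64a + 16b + 4c + d = -387
  343a + 49b + 7c + d = -2064
  512a + 64b + 8c + d = -3079
Solving the system yields a = -6, b = 0, c = -1, d = 1.
So h(t) = -6t^3 - t + 1.
The coefficient of t is -1.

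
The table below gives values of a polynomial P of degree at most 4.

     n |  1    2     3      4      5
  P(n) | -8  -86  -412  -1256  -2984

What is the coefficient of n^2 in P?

6

Write P(n) = an^4 + bn^3 + cn^2 + dn + e. Substituting each data point gives a linear system:
  a + b + c + d + e = -8
  16a + 8b + 4c + 2d + e = -86
  81a + 27b + 9c + 3d + e = -412
  256a + 64b + 16c + 4d + e = -1256
  625a + 125b + 25c + 5d + e = -2984
Solving the system yields a = -4, b = -5, c = 6, d = -1, e = -4.
So P(n) = -4n^4 - 5n^3 + 6n^2 - n - 4.
The coefficient of n^2 is 6.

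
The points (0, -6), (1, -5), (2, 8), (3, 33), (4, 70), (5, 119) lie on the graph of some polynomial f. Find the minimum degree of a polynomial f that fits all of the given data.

Forward differences of the values at t = 0, 1, 2, 3, 4, 5:
  f  : -6  -5  8  33  70  119
  Δ  : 1  13  25  37  49
  Δ^2: 12  12  12  12
  Δ^3: 0  0  0
  Δ^4: 0  0
  Δ^5: 0
The second differences are constant (12) and nonzero, while all higher differences vanish, so the minimal degree is 2.

2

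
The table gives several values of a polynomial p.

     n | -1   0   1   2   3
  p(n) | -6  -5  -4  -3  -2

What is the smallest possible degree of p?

Forward differences of the values at n = -1, 0, 1, 2, 3:
  p  : -6  -5  -4  -3  -2
  Δ  : 1  1  1  1
  Δ^2: 0  0  0
  Δ^3: 0  0
  Δ^4: 0
The first differences are constant (1) and nonzero, while all higher differences vanish, so the minimal degree is 1.

1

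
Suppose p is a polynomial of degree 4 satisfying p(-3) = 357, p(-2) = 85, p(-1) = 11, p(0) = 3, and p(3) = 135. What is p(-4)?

1031

Using the Lagrange interpolation formula with nodes -3, -2, -1, 0, 3:
  L_0(n) = (n + 2)(n + 1)n(n - 3) / 36
  L_1(n) = (n + 3)(n + 1)n(n - 3) / -10
  L_2(n) = (n + 3)(n + 2)n(n - 3) / 8
  L_3(n) = (n + 3)(n + 2)(n + 1)(n - 3) / -18
  L_4(n) = (n + 3)(n + 2)(n + 1)n / 360
Then p(n) = 357·L_0(n) + 85·L_1(n) + 11·L_2(n) + 3·L_3(n) + 135·L_4(n).
Expanding and collecting terms gives p(n) = 3n^4 - 4n^3 - n + 3.
Evaluating at n = -4: p(-4) = 1031.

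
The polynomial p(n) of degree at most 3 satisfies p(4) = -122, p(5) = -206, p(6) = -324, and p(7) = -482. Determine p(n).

p(n) = -n^3 - 2n^2 - 5n - 6

Write p(n) = an^3 + bn^2 + cn + d. Substituting each data point gives a linear system:
  64a + 16b + 4c + d = -122
  125a + 25b + 5c + d = -206
  216a + 36b + 6c + d = -324
  343a + 49b + 7c + d = -482
Solving the system yields a = -1, b = -2, c = -5, d = -6.
So p(n) = -n³ - 2n² - 5n - 6.
Check: p(4) = -122. ✓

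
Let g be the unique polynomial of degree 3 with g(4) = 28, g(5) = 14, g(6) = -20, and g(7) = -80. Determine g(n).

g(n) = -n^3 + 5n^2 + 2n + 4

Using the Lagrange interpolation formula with nodes 4, 5, 6, 7:
  L_0(n) = (n - 5)(n - 6)(n - 7) / -6
  L_1(n) = (n - 4)(n - 6)(n - 7) / 2
  L_2(n) = (n - 4)(n - 5)(n - 7) / -2
  L_3(n) = (n - 4)(n - 5)(n - 6) / 6
Then g(n) = 28·L_0(n) + 14·L_1(n) - 20·L_2(n) - 80·L_3(n).
Expanding and collecting terms gives g(n) = -n³ + 5n² + 2n + 4.
Check: g(7) = -80. ✓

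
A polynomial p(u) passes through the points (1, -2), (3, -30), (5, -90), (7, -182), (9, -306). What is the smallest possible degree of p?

2

Forward differences of the values at u = 1, 3, 5, 7, 9:
  p  : -2  -30  -90  -182  -306
  Δ  : -28  -60  -92  -124
  Δ^2: -32  -32  -32
  Δ^3: 0  0
  Δ^4: 0
The second differences are constant (-32) and nonzero, while all higher differences vanish, so the minimal degree is 2.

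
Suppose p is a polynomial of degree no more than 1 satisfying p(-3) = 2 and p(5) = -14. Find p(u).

p(u) = -2u - 4

Write p(u) = au + b. Substituting each data point gives a linear system:
  -3a + b = 2
  5a + b = -14
Solving the system yields a = -2, b = -4.
So p(u) = -2u - 4.
Check: p(5) = -14. ✓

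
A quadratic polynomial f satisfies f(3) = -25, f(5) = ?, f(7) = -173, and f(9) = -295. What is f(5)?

On equispaced nodes a degree-2 polynomial has vanishing third forward difference, so
  - f(3) + 3·f(5) - 3·f(7) + f(9) = 0.
Substituting the known values and solving for f(5):
  3·f(5) = -249
  f(5) = -83.

-83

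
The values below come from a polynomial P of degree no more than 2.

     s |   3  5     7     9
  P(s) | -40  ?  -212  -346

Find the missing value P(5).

-110

On equispaced nodes a degree-2 polynomial has vanishing third forward difference, so
  - P(3) + 3·P(5) - 3·P(7) + P(9) = 0.
Substituting the known values and solving for P(5):
  3·P(5) = -330
  P(5) = -110.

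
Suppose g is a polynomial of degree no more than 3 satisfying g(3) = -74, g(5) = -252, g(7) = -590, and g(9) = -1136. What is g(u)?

g(u) = -u^3 - 5u^2 - 2

Write g(u) = au^3 + bu^2 + cu + d. Substituting each data point gives a linear system:
  27a + 9b + 3c + d = -74
  125a + 25b + 5c + d = -252
  343a + 49b + 7c + d = -590
  729a + 81b + 9c + d = -1136
Solving the system yields a = -1, b = -5, c = 0, d = -2.
So g(u) = -u^3 - 5u^2 - 2.
Check: g(3) = -74. ✓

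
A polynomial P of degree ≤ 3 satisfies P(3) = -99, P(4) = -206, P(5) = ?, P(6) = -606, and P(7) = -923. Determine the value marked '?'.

-371

On equispaced nodes a degree-3 polynomial has vanishing fourth forward difference, so
  P(3) - 4·P(4) + 6·P(5) - 4·P(6) + P(7) = 0.
Substituting the known values and solving for P(5):
  6·P(5) = -2226
  P(5) = -371.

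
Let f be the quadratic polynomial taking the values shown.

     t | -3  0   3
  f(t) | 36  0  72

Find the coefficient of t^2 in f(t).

6

Write f(t) = at^2 + bt + c. Substituting each data point gives a linear system:
  9a - 3b + c = 36
  c = 0
  9a + 3b + c = 72
Solving the system yields a = 6, b = 6, c = 0.
So f(t) = 6t^2 + 6t.
The leading coefficient is 6.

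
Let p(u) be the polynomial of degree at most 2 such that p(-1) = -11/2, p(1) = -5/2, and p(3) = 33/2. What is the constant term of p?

-6

Write p(u) = au^2 + bu + c. Substituting each data point gives a linear system:
  a - b + c = -11/2
  a + b + c = -5/2
  9a + 3b + c = 33/2
Solving the system yields a = 2, b = 3/2, c = -6.
So p(u) = 2u² + (3/2)u - 6.
The constant term is -6.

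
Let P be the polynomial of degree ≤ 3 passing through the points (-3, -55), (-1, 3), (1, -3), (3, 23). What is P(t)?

P(t) = 2t^3 - 2t^2 - 5t + 2

Write P(t) = at^3 + bt^2 + ct + d. Substituting each data point gives a linear system:
  -27a + 9b - 3c + d = -55
  -a + b - c + d = 3
  a + b + c + d = -3
  27a + 9b + 3c + d = 23
Solving the system yields a = 2, b = -2, c = -5, d = 2.
So P(t) = 2t³ - 2t² - 5t + 2.
Check: P(-1) = 3. ✓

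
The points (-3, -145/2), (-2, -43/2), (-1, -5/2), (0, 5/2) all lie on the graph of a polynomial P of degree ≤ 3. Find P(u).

P(u) = 3u^3 + 2u^2 + 4u + 5/2

Write P(u) = au^3 + bu^2 + cu + d. Substituting each data point gives a linear system:
  -27a + 9b - 3c + d = -145/2
  -8a + 4b - 2c + d = -43/2
  -a + b - c + d = -5/2
  d = 5/2
Solving the system yields a = 3, b = 2, c = 4, d = 5/2.
So P(u) = 3u^3 + 2u^2 + 4u + 5/2.
Check: P(0) = 5/2. ✓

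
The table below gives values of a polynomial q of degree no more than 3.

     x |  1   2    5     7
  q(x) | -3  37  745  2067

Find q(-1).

-5

Using the Lagrange interpolation formula with nodes 1, 2, 5, 7:
  L_0(x) = (x - 2)(x - 5)(x - 7) / -24
  L_1(x) = (x - 1)(x - 5)(x - 7) / 15
  L_2(x) = (x - 1)(x - 2)(x - 7) / -24
  L_3(x) = (x - 1)(x - 2)(x - 5) / 60
Then q(x) = -3·L_0(x) + 37·L_1(x) + 745·L_2(x) + 2067·L_3(x).
Expanding and collecting terms gives q(x) = 6x^3 + x^2 - 5x - 5.
Evaluating at x = -1: q(-1) = -5.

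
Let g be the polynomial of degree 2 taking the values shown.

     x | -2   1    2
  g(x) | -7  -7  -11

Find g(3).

-17

Using the Lagrange interpolation formula with nodes -2, 1, 2:
  L_0(x) = (x - 1)(x - 2) / 12
  L_1(x) = (x + 2)(x - 2) / -3
  L_2(x) = (x + 2)(x - 1) / 4
Then g(x) = -7·L_0(x) - 7·L_1(x) - 11·L_2(x).
Expanding and collecting terms gives g(x) = -x^2 - x - 5.
Evaluating at x = 3: g(3) = -17.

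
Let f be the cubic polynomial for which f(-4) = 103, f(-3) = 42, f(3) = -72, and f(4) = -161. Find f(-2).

13

Write f(t) = at^3 + bt^2 + ct + d. Substituting each data point gives a linear system:
  -64a + 16b - 4c + d = 103
  -27a + 9b - 3c + d = 42
  27a + 9b + 3c + d = -72
  64a + 16b + 4c + d = -161
Solving the system yields a = -2, b = -2, c = -1, d = 3.
So f(t) = -2t³ - 2t² - t + 3.
Then f(-2) = 13.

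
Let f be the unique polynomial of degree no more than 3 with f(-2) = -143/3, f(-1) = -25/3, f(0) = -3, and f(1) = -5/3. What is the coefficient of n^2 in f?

Write f(n) = an^3 + bn^2 + cn + d. Substituting each data point gives a linear system:
  -8a + 4b - 2c + d = -143/3
  -a + b - c + d = -25/3
  d = -3
  a + b + c + d = -5/3
Solving the system yields a = 5, b = -2, c = -5/3, d = -3.
So f(n) = 5n^3 - 2n^2 - (5/3)n - 3.
The coefficient of n^2 is -2.

-2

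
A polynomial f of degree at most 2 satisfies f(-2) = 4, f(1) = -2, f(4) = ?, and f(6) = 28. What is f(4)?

The 3 known points determine the degree-2 polynomial uniquely.
Write f(t) = at^2 + bt + c. Substituting each data point gives a linear system:
  4a - 2b + c = 4
  a + b + c = -2
  36a + 6b + c = 28
Solving the system yields a = 1, b = -1, c = -2.
So f(t) = t^2 - t - 2.
Then f(4) = 10.

10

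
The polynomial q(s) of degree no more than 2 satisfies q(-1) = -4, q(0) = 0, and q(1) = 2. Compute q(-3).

-18

Write q(s) = as^2 + bs + c. Substituting each data point gives a linear system:
  a - b + c = -4
  c = 0
  a + b + c = 2
Solving the system yields a = -1, b = 3, c = 0.
So q(s) = -s² + 3s.
Then q(-3) = -18.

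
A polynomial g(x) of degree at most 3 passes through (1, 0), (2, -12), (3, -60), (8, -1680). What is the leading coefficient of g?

-4

Write g(x) = ax^3 + bx^2 + cx + d. Substituting each data point gives a linear system:
  a + b + c + d = 0
  8a + 4b + 2c + d = -12
  27a + 9b + 3c + d = -60
  512a + 64b + 8c + d = -1680
Solving the system yields a = -4, b = 6, c = -2, d = 0.
So g(x) = -4x^3 + 6x^2 - 2x.
The leading coefficient is -4.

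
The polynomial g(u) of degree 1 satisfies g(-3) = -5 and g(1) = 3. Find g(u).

g(u) = 2u + 1

Write g(u) = au + b. Substituting each data point gives a linear system:
  -3a + b = -5
  a + b = 3
Solving the system yields a = 2, b = 1.
So g(u) = 2u + 1.
Check: g(1) = 3. ✓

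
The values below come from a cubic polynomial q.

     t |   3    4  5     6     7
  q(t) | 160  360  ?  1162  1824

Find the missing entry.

The 4 known points determine the degree-3 polynomial uniquely.
Write q(t) = at^3 + bt^2 + ct + d. Substituting each data point gives a linear system:
  27a + 9b + 3c + d = 160
  64a + 16b + 4c + d = 360
  216a + 36b + 6c + d = 1162
  343a + 49b + 7c + d = 1824
Solving the system yields a = 5, b = 2, c = 1, d = 4.
So q(t) = 5t^3 + 2t^2 + t + 4.
Then q(5) = 684.

684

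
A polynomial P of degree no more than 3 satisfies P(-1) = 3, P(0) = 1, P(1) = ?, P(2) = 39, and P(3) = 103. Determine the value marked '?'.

9

The 4 known points determine the degree-3 polynomial uniquely.
Write P(s) = as^3 + bs^2 + cs + d. Substituting each data point gives a linear system:
  -a + b - c + d = 3
  d = 1
  8a + 4b + 2c + d = 39
  27a + 9b + 3c + d = 103
Solving the system yields a = 2, b = 5, c = 1, d = 1.
So P(s) = 2s^3 + 5s^2 + s + 1.
Then P(1) = 9.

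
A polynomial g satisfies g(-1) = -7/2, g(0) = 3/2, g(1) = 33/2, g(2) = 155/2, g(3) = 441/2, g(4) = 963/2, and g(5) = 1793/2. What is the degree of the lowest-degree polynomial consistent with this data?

Forward differences of the values at u = -1, 0, 1, 2, 3, 4, 5:
  g  : -7/2  3/2  33/2  155/2  441/2  963/2  1793/2
  Δ  : 5  15  61  143  261  415
  Δ^2: 10  46  82  118  154
  Δ^3: 36  36  36  36
  Δ^4: 0  0  0
  Δ^5: 0  0
  Δ^6: 0
The third differences are constant (36) and nonzero, while all higher differences vanish, so the minimal degree is 3.

3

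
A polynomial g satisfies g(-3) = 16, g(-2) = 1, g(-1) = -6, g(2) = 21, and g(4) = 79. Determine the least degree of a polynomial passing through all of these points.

Divided differences on the nodes -3, -2, -1, 2, 4:
  order 0: 16  1  -6  21  79
  order 1: -15  -7  9  29
  order 2: 4  4  4
  order 3: 0  0
  order 4: 0
The order-2 divided differences are all 4 (nonzero) and every higher order vanishes, so the data lies on a polynomial of degree exactly 2.

2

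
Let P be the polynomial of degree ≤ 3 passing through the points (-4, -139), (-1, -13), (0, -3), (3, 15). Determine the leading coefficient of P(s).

1

Write P(s) = as^3 + bs^2 + cs + d. Substituting each data point gives a linear system:
  -64a + 16b - 4c + d = -139
  -a + b - c + d = -13
  d = -3
  27a + 9b + 3c + d = 15
Solving the system yields a = 1, b = -3, c = 6, d = -3.
So P(s) = s³ - 3s² + 6s - 3.
The leading coefficient is 1.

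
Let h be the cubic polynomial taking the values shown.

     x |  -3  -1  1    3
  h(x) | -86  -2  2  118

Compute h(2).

Using the Lagrange interpolation formula with nodes -3, -1, 1, 3:
  L_0(x) = (x + 1)(x - 1)(x - 3) / -48
  L_1(x) = (x + 3)(x - 1)(x - 3) / 16
  L_2(x) = (x + 3)(x + 1)(x - 3) / -16
  L_3(x) = (x + 3)(x + 1)(x - 1) / 48
Then h(x) = -86·L_0(x) - 2·L_1(x) + 2·L_2(x) + 118·L_3(x).
Expanding and collecting terms gives h(x) = 4x^3 + 2x^2 - 2x - 2.
Evaluating at x = 2: h(2) = 34.

34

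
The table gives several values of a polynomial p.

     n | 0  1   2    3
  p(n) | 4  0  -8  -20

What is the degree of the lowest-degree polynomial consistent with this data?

2

Forward differences of the values at n = 0, 1, 2, 3:
  p  : 4  0  -8  -20
  Δ  : -4  -8  -12
  Δ^2: -4  -4
  Δ^3: 0
The second differences are constant (-4) and nonzero, while all higher differences vanish, so the minimal degree is 2.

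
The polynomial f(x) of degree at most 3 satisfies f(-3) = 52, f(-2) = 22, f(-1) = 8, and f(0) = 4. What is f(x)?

f(x) = -x^3 + 2x^2 - x + 4

Write f(x) = ax^3 + bx^2 + cx + d. Substituting each data point gives a linear system:
  -27a + 9b - 3c + d = 52
  -8a + 4b - 2c + d = 22
  -a + b - c + d = 8
  d = 4
Solving the system yields a = -1, b = 2, c = -1, d = 4.
So f(x) = -x^3 + 2x^2 - x + 4.
Check: f(-1) = 8. ✓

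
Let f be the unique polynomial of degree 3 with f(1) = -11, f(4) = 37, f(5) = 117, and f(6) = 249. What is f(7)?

445

Write f(u) = au^3 + bu^2 + cu + d. Substituting each data point gives a linear system:
  a + b + c + d = -11
  64a + 16b + 4c + d = 37
  125a + 25b + 5c + d = 117
  216a + 36b + 6c + d = 249
Solving the system yields a = 2, b = -4, c = -6, d = -3.
So f(u) = 2u^3 - 4u^2 - 6u - 3.
Then f(7) = 445.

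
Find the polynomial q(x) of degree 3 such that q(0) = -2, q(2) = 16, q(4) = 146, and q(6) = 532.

Write q(x) = ax^3 + bx^2 + cx + d. Substituting each data point gives a linear system:
  d = -2
  8a + 4b + 2c + d = 16
  64a + 16b + 4c + d = 146
  216a + 36b + 6c + d = 532
Solving the system yields a = 3, b = -4, c = 5, d = -2.
So q(x) = 3x³ - 4x² + 5x - 2.
Check: q(2) = 16. ✓

q(x) = 3x^3 - 4x^2 + 5x - 2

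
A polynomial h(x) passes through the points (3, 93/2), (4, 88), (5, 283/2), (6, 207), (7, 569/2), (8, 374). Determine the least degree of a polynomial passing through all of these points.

2

Forward differences of the values at x = 3, 4, 5, 6, 7, 8:
  h  : 93/2  88  283/2  207  569/2  374
  Δ  : 83/2  107/2  131/2  155/2  179/2
  Δ^2: 12  12  12  12
  Δ^3: 0  0  0
  Δ^4: 0  0
  Δ^5: 0
The second differences are constant (12) and nonzero, while all higher differences vanish, so the minimal degree is 2.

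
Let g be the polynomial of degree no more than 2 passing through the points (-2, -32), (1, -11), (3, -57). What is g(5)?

-151

Write g(n) = an^2 + bn + c. Substituting each data point gives a linear system:
  4a - 2b + c = -32
  a + b + c = -11
  9a + 3b + c = -57
Solving the system yields a = -6, b = 1, c = -6.
So g(n) = -6n^2 + n - 6.
Then g(5) = -151.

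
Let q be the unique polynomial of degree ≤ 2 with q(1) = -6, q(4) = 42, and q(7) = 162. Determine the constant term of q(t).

-6

Write q(t) = at^2 + bt + c. Substituting each data point gives a linear system:
  a + b + c = -6
  16a + 4b + c = 42
  49a + 7b + c = 162
Solving the system yields a = 4, b = -4, c = -6.
So q(t) = 4t^2 - 4t - 6.
The constant term is -6.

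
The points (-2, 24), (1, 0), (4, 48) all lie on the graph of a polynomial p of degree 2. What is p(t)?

p(t) = 4t^2 - 4t

Write p(t) = at^2 + bt + c. Substituting each data point gives a linear system:
  4a - 2b + c = 24
  a + b + c = 0
  16a + 4b + c = 48
Solving the system yields a = 4, b = -4, c = 0.
So p(t) = 4t² - 4t.
Check: p(1) = 0. ✓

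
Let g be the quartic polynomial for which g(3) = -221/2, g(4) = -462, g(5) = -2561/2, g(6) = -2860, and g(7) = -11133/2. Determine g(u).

Write g(u) = au^4 + bu^3 + cu^2 + du + e. Substituting each data point gives a linear system:
  81a + 27b + 9c + 3d + e = -221/2
  256a + 64b + 16c + 4d + e = -462
  625a + 125b + 25c + 5d + e = -2561/2
  1296a + 216b + 36c + 6d + e = -2860
  2401a + 343b + 49c + 7d + e = -11133/2
Solving the system yields a = -3, b = 5, c = -5/2, d = 6, e = 2.
So g(u) = -3u^4 + 5u^3 - (5/2)u^2 + 6u + 2.
Check: g(4) = -462. ✓

g(u) = -3u^4 + 5u^3 - (5/2)u^2 + 6u + 2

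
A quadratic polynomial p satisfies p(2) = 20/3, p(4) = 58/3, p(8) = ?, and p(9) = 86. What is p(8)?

The 3 known points determine the degree-2 polynomial uniquely.
Write p(s) = as^2 + bs + c. Substituting each data point gives a linear system:
  4a + 2b + c = 20/3
  16a + 4b + c = 58/3
  81a + 9b + c = 86
Solving the system yields a = 1, b = 1/3, c = 2.
So p(s) = s^2 + (1/3)s + 2.
Then p(8) = 206/3.

206/3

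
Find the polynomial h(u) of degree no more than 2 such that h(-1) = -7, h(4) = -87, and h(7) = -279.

h(u) = -6u^2 + 2u + 1

Write h(u) = au^2 + bu + c. Substituting each data point gives a linear system:
  a - b + c = -7
  16a + 4b + c = -87
  49a + 7b + c = -279
Solving the system yields a = -6, b = 2, c = 1.
So h(u) = -6u² + 2u + 1.
Check: h(-1) = -7. ✓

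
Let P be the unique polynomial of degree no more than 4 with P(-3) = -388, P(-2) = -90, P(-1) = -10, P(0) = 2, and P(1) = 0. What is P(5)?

Forward differences of the values at s = -3, -2, -1, 0, 1:
  P  : -388  -90  -10  2  0
  Δ  : 298  80  12  -2
  Δ^2: -218  -68  -14
  Δ^3: 150  54
  Δ^4: -96
The fourth differences are constant, confirming degree 4.
Interpolating (Newton forward form) and evaluating at s = 5 gives P(5) = -2428.

-2428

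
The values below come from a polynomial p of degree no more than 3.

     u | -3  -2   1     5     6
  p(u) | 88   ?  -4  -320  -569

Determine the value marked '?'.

The 4 known points determine the degree-3 polynomial uniquely.
Write p(u) = au^3 + bu^2 + cu + d. Substituting each data point gives a linear system:
  -27a + 9b - 3c + d = 88
  a + b + c + d = -4
  125a + 25b + 5c + d = -320
  216a + 36b + 6c + d = -569
Solving the system yields a = -3, b = 2, c = 2, d = -5.
So p(u) = -3u^3 + 2u^2 + 2u - 5.
Then p(-2) = 23.

23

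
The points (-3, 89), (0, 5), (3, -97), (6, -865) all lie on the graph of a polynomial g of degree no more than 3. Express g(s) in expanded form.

g(s) = -4s^3 - s^2 + 5s + 5

Write g(s) = as^3 + bs^2 + cs + d. Substituting each data point gives a linear system:
  -27a + 9b - 3c + d = 89
  d = 5
  27a + 9b + 3c + d = -97
  216a + 36b + 6c + d = -865
Solving the system yields a = -4, b = -1, c = 5, d = 5.
So g(s) = -4s³ - s² + 5s + 5.
Check: g(6) = -865. ✓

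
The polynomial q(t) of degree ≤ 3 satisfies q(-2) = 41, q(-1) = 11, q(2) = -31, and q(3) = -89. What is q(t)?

q(t) = -3t^3 + t^2 - 6t + 1

Using the Lagrange interpolation formula with nodes -2, -1, 2, 3:
  L_0(t) = (t + 1)(t - 2)(t - 3) / -20
  L_1(t) = (t + 2)(t - 2)(t - 3) / 12
  L_2(t) = (t + 2)(t + 1)(t - 3) / -12
  L_3(t) = (t + 2)(t + 1)(t - 2) / 20
Then q(t) = 41·L_0(t) + 11·L_1(t) - 31·L_2(t) - 89·L_3(t).
Expanding and collecting terms gives q(t) = -3t^3 + t^2 - 6t + 1.
Check: q(-1) = 11. ✓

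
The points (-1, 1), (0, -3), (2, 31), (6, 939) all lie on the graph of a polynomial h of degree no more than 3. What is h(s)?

h(s) = 4s^3 + 3s^2 - 5s - 3

Write h(s) = as^3 + bs^2 + cs + d. Substituting each data point gives a linear system:
  -a + b - c + d = 1
  d = -3
  8a + 4b + 2c + d = 31
  216a + 36b + 6c + d = 939
Solving the system yields a = 4, b = 3, c = -5, d = -3.
So h(s) = 4s^3 + 3s^2 - 5s - 3.
Check: h(-1) = 1. ✓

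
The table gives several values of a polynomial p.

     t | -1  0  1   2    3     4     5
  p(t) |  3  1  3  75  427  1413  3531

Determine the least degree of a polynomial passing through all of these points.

Forward differences of the values at t = -1, 0, 1, 2, 3, 4, 5:
  p  : 3  1  3  75  427  1413  3531
  Δ  : -2  2  72  352  986  2118
  Δ^2: 4  70  280  634  1132
  Δ^3: 66  210  354  498
  Δ^4: 144  144  144
  Δ^5: 0  0
  Δ^6: 0
The fourth differences are constant (144) and nonzero, while all higher differences vanish, so the minimal degree is 4.

4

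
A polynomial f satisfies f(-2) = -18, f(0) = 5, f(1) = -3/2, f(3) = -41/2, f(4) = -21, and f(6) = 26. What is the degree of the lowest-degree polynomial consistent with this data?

3

Divided differences on the nodes -2, 0, 1, 3, 4, 6:
  order 0: -18  5  -3/2  -41/2  -21  26
  order 1: 23/2  -13/2  -19/2  -1/2  47/2
  order 2: -6  -1  3  8
  order 3: 1  1  1
  order 4: 0  0
  order 5: 0
The order-3 divided differences are all 1 (nonzero) and every higher order vanishes, so the data lies on a polynomial of degree exactly 3.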